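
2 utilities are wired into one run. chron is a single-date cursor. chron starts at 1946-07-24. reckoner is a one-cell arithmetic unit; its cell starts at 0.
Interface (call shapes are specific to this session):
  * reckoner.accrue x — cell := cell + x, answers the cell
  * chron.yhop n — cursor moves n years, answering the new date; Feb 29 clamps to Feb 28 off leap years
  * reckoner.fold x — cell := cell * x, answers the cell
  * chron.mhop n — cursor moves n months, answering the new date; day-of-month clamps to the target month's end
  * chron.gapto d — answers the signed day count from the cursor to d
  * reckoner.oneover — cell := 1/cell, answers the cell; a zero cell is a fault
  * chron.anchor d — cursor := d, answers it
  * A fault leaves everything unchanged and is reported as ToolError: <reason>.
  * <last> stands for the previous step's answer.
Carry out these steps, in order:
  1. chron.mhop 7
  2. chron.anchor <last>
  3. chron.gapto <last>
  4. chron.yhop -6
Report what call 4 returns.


>>> mhop 7
[out] 1947-02-24
>>> anchor <last>
[out] 1947-02-24
>>> gapto <last>
[out] 0
>>> yhop -6
[out] 1941-02-24

Answer: 1941-02-24


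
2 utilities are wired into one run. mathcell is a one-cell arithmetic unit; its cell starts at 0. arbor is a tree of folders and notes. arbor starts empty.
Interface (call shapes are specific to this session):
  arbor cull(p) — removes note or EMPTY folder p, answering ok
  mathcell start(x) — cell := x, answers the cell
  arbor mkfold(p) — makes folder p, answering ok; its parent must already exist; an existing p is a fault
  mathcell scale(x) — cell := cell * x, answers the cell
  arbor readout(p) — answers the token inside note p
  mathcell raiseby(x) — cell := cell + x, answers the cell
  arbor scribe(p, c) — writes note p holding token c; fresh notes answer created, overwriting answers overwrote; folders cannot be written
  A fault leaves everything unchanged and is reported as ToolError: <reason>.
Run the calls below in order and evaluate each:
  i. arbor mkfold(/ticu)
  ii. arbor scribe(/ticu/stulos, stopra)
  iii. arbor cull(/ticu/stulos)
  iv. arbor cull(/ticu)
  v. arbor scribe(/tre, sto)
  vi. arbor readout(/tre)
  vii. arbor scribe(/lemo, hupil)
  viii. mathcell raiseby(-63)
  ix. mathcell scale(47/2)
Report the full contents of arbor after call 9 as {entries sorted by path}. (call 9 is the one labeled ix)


Step: arbor mkfold[p='/ticu']
Result: ok
Step: arbor scribe[p='/ticu/stulos'; c='stopra']
Result: created
Step: arbor cull[p='/ticu/stulos']
Result: ok
Step: arbor cull[p='/ticu']
Result: ok
Step: arbor scribe[p='/tre'; c='sto']
Result: created
Step: arbor readout[p='/tre']
Result: sto
Step: arbor scribe[p='/lemo'; c='hupil']
Result: created
Step: mathcell raiseby[x='-63']
Result: -63
Step: mathcell scale[x='47/2']
Result: -2961/2

Answer: {lemo=hupil, tre=sto}


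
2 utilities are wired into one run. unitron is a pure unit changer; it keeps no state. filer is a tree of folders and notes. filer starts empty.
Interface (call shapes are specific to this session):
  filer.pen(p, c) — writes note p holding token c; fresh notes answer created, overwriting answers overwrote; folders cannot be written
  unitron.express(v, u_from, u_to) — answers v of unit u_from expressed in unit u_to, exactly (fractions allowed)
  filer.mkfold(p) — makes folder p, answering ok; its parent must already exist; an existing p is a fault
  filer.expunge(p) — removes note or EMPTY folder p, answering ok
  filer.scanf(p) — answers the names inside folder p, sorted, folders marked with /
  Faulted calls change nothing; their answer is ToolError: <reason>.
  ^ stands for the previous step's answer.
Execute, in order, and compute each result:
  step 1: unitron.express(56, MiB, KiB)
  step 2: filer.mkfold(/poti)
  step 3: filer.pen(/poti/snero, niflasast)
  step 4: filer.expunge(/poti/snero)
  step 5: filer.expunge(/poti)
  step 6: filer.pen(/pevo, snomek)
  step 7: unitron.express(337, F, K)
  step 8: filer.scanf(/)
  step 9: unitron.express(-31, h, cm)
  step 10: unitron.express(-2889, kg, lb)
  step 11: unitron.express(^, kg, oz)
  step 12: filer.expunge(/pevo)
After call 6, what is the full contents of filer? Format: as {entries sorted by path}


Answer: {pevo=snomek}

Derivation:
>> unitron.express(v→56, u_from→MiB, u_to→KiB)
<< 57344
>> filer.mkfold(p→/poti)
<< ok
>> filer.pen(p→/poti/snero, c→niflasast)
<< created
>> filer.expunge(p→/poti/snero)
<< ok
>> filer.expunge(p→/poti)
<< ok
>> filer.pen(p→/pevo, c→snomek)
<< created
>> unitron.express(v→337, u_from→F, u_to→K)
<< 79667/180
>> filer.scanf(p→/)
<< [pevo]
>> unitron.express(v→-31, u_from→h, u_to→cm)
<< ToolError: incompatible units
>> unitron.express(v→-2889, u_from→kg, u_to→lb)
<< -288900000000/45359237
>> unitron.express(v→^, u_from→kg, u_to→oz)
<< -462240000000000000000/2057460381222169
>> filer.expunge(p→/pevo)
<< ok


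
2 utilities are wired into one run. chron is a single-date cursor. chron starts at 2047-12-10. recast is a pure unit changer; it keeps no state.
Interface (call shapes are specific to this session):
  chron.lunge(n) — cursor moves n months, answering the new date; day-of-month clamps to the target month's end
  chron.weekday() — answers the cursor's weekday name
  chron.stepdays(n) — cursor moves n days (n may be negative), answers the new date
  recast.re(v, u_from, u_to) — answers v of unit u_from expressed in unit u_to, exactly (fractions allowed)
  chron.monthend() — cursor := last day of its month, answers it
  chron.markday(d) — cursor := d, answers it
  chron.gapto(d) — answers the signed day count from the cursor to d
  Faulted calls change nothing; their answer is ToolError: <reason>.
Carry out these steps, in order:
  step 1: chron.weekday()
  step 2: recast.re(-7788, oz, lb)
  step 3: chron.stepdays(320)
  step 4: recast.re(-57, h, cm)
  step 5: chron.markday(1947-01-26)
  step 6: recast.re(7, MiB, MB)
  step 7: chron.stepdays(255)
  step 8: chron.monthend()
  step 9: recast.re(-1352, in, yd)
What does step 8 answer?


> weekday
  Tuesday
> re v=-7788 u_from=oz u_to=lb
  -1947/4
> stepdays n=320
  2048-10-25
> re v=-57 u_from=h u_to=cm
  ToolError: incompatible units
> markday d=1947-01-26
  1947-01-26
> re v=7 u_from=MiB u_to=MB
  114688/15625
> stepdays n=255
  1947-10-08
> monthend
  1947-10-31
> re v=-1352 u_from=in u_to=yd
  -338/9

Answer: 1947-10-31


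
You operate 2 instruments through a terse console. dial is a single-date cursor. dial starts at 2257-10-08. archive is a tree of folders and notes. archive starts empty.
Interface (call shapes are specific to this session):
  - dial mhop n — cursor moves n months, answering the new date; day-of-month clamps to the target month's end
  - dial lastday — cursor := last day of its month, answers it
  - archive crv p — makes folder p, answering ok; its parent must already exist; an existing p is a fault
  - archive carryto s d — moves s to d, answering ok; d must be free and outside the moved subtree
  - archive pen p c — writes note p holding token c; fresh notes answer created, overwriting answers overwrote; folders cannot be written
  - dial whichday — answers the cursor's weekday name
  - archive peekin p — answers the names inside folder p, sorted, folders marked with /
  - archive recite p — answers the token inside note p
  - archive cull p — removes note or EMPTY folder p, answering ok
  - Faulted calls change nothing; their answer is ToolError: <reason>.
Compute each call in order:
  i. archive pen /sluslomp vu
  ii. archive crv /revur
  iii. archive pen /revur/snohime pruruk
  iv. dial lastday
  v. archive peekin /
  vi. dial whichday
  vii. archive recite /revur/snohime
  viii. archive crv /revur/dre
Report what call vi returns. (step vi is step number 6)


Answer: Saturday

Derivation:
→ archive pen(p: /sluslomp, c: vu)
← created
→ archive crv(p: /revur)
← ok
→ archive pen(p: /revur/snohime, c: pruruk)
← created
→ dial lastday()
← 2257-10-31
→ archive peekin(p: /)
← [revur/, sluslomp]
→ dial whichday()
← Saturday
→ archive recite(p: /revur/snohime)
← pruruk
→ archive crv(p: /revur/dre)
← ok


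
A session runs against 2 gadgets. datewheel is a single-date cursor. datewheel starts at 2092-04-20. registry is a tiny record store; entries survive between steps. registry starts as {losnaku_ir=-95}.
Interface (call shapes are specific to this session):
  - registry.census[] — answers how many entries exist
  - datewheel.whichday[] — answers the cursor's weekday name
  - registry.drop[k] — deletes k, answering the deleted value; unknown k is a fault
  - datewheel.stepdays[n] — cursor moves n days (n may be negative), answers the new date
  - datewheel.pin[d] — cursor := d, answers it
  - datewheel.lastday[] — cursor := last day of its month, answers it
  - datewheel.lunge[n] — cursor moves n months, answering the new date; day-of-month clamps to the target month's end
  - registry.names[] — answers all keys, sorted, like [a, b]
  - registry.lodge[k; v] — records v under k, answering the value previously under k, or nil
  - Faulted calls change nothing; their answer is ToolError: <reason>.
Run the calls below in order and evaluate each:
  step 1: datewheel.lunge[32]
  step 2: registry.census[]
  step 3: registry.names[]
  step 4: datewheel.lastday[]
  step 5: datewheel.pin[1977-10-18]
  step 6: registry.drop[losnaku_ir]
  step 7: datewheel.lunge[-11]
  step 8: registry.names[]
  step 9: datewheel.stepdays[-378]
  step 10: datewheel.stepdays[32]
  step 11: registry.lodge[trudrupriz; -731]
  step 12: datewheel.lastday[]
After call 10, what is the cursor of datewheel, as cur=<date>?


Answer: cur=1975-12-08

Derivation:
==> datewheel.lunge(n=32)
<== 2094-12-20
==> registry.census()
<== 1
==> registry.names()
<== [losnaku_ir]
==> datewheel.lastday()
<== 2094-12-31
==> datewheel.pin(d=1977-10-18)
<== 1977-10-18
==> registry.drop(k=losnaku_ir)
<== -95
==> datewheel.lunge(n=-11)
<== 1976-11-18
==> registry.names()
<== []
==> datewheel.stepdays(n=-378)
<== 1975-11-06
==> datewheel.stepdays(n=32)
<== 1975-12-08
==> registry.lodge(k=trudrupriz, v=-731)
<== nil
==> datewheel.lastday()
<== 1975-12-31


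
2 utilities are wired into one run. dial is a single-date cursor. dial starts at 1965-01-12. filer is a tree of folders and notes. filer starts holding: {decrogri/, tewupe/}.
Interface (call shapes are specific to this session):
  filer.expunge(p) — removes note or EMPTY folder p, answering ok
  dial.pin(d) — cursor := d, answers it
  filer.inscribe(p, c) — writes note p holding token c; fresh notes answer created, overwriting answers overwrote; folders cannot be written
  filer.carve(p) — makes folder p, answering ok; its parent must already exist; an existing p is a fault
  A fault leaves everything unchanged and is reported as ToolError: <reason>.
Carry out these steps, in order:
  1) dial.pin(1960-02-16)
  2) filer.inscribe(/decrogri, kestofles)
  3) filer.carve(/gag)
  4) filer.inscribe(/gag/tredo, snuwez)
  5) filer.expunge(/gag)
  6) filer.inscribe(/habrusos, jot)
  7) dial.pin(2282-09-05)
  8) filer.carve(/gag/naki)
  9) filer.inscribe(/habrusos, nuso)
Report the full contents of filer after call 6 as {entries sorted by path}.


Answer: {decrogri/, gag/, gag/tredo=snuwez, habrusos=jot, tewupe/}

Derivation:
~$ dial.pin d=1960-02-16
[out] 1960-02-16
~$ filer.inscribe p=/decrogri c=kestofles
[out] ToolError: is a directory
~$ filer.carve p=/gag
[out] ok
~$ filer.inscribe p=/gag/tredo c=snuwez
[out] created
~$ filer.expunge p=/gag
[out] ToolError: not empty
~$ filer.inscribe p=/habrusos c=jot
[out] created
~$ dial.pin d=2282-09-05
[out] 2282-09-05
~$ filer.carve p=/gag/naki
[out] ok
~$ filer.inscribe p=/habrusos c=nuso
[out] overwrote


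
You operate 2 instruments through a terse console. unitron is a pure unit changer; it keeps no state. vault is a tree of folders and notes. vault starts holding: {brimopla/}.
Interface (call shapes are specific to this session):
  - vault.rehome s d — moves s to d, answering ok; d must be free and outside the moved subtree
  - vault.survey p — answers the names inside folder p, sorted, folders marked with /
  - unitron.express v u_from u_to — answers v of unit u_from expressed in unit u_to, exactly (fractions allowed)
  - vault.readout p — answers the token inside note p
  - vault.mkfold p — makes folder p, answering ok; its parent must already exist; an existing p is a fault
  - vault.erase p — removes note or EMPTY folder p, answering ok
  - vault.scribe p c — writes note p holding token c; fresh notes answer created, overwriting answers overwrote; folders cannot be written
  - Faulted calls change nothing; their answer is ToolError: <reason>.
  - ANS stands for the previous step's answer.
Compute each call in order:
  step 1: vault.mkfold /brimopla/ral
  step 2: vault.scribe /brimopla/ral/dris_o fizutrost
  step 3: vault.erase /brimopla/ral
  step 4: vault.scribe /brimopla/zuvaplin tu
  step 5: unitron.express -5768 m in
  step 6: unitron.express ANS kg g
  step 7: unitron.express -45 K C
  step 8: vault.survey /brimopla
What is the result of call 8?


Answer: [ral/, zuvaplin]

Derivation:
-- vault.mkfold(p=/brimopla/ral) : ok
-- vault.scribe(p=/brimopla/ral/dris_o, c=fizutrost) : created
-- vault.erase(p=/brimopla/ral) : ToolError: not empty
-- vault.scribe(p=/brimopla/zuvaplin, c=tu) : created
-- unitron.express(v=-5768, u_from=m, u_to=in) : -28840000/127
-- unitron.express(v=ANS, u_from=kg, u_to=g) : -28840000000/127
-- unitron.express(v=-45, u_from=K, u_to=C) : -6363/20
-- vault.survey(p=/brimopla) : [ral/, zuvaplin]


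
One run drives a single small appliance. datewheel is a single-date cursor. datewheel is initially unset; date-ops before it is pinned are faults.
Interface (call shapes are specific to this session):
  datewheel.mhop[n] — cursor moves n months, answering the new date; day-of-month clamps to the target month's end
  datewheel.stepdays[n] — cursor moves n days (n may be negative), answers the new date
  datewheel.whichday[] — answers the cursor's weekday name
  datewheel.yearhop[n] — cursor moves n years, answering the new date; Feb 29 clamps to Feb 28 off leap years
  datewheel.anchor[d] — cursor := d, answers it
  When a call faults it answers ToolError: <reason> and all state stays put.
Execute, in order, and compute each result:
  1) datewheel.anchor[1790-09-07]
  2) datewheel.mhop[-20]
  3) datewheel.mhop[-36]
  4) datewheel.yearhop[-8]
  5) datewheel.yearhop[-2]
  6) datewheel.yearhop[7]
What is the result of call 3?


Answer: 1786-01-07

Derivation:
CALL anchor[d='1790-09-07']
RET  1790-09-07
CALL mhop[n='-20']
RET  1789-01-07
CALL mhop[n='-36']
RET  1786-01-07
CALL yearhop[n='-8']
RET  1778-01-07
CALL yearhop[n='-2']
RET  1776-01-07
CALL yearhop[n='7']
RET  1783-01-07


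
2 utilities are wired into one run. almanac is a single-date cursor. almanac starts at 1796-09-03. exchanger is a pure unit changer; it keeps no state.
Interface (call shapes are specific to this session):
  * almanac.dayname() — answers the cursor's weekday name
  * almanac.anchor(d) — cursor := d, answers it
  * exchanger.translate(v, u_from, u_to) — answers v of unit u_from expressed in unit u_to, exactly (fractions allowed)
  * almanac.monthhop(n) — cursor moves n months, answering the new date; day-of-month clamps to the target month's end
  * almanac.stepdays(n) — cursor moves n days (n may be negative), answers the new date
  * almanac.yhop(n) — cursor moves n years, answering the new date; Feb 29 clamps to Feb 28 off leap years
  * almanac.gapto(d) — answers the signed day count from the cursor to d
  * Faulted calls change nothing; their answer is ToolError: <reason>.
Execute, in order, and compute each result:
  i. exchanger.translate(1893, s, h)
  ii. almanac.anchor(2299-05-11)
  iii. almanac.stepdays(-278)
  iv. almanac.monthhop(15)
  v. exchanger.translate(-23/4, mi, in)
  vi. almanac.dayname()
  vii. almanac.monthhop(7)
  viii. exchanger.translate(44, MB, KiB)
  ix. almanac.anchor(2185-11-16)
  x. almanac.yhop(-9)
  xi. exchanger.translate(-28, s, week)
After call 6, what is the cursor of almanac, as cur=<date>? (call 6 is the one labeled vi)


Answer: cur=2299-11-06

Derivation:
I run exchanger.translate with 1893, s, h, — result: 631/1200.
Next I call almanac.anchor with 2299-05-11, and get 2299-05-11.
I call almanac.stepdays with -278, and observe 2298-08-06.
Now I run almanac.monthhop with 15, giving 2299-11-06.
Invoking exchanger.translate with -23/4, mi, in, and see -364320.
I call almanac.dayname: Monday.
Then almanac.monthhop with 7, and observe 2300-06-06.
Then exchanger.translate with 44, MB, KiB, which returns 171875/4.
Next I call almanac.anchor with 2185-11-16: 2185-11-16.
Now I run almanac.yhop with -9, and observe 2176-11-16.
Next I call exchanger.translate with -28, s, week, and observe -1/21600.


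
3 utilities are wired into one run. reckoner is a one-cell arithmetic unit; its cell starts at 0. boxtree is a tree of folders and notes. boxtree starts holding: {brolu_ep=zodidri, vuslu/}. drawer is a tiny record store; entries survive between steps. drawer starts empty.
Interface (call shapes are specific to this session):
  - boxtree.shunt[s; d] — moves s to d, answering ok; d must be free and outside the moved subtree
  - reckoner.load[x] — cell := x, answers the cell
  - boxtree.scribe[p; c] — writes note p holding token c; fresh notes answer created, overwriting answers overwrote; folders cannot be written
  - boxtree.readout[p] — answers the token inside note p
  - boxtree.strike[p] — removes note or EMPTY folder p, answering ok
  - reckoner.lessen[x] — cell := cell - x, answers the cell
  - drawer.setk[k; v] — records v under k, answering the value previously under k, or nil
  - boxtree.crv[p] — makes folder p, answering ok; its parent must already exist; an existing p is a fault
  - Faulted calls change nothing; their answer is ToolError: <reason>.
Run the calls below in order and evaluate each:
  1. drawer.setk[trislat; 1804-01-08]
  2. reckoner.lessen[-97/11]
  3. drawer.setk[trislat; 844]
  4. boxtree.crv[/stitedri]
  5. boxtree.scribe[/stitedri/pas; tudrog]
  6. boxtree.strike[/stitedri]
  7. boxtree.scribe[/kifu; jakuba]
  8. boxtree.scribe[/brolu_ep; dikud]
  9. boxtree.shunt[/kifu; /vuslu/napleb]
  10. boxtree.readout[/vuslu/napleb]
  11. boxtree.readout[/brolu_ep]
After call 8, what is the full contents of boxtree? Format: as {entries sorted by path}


Answer: {brolu_ep=dikud, kifu=jakuba, stitedri/, stitedri/pas=tudrog, vuslu/}

Derivation:
==> drawer.setk(k=trislat, v=1804-01-08)
<== nil
==> reckoner.lessen(x=-97/11)
<== 97/11
==> drawer.setk(k=trislat, v=844)
<== 1804-01-08
==> boxtree.crv(p=/stitedri)
<== ok
==> boxtree.scribe(p=/stitedri/pas, c=tudrog)
<== created
==> boxtree.strike(p=/stitedri)
<== ToolError: not empty
==> boxtree.scribe(p=/kifu, c=jakuba)
<== created
==> boxtree.scribe(p=/brolu_ep, c=dikud)
<== overwrote
==> boxtree.shunt(s=/kifu, d=/vuslu/napleb)
<== ok
==> boxtree.readout(p=/vuslu/napleb)
<== jakuba
==> boxtree.readout(p=/brolu_ep)
<== dikud


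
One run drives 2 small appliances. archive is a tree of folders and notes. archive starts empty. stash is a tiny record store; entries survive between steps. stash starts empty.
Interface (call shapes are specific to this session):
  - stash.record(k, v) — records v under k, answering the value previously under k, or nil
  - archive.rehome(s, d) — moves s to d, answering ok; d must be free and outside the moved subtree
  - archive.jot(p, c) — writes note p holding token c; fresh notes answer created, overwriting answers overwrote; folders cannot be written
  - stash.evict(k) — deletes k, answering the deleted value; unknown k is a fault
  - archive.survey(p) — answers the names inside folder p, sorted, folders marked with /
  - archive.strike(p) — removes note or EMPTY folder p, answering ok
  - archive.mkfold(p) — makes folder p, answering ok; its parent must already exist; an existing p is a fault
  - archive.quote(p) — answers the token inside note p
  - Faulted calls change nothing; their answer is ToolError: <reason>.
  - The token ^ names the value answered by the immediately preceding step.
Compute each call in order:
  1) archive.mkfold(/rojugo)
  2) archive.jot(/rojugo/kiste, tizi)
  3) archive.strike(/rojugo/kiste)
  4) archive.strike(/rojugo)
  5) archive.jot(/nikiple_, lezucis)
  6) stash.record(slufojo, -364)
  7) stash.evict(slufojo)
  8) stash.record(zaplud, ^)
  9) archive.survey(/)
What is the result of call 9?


% mkfold(p→/rojugo) => ok
% jot(p→/rojugo/kiste, c→tizi) => created
% strike(p→/rojugo/kiste) => ok
% strike(p→/rojugo) => ok
% jot(p→/nikiple_, c→lezucis) => created
% record(k→slufojo, v→-364) => nil
% evict(k→slufojo) => -364
% record(k→zaplud, v→^) => nil
% survey(p→/) => [nikiple_]

Answer: [nikiple_]


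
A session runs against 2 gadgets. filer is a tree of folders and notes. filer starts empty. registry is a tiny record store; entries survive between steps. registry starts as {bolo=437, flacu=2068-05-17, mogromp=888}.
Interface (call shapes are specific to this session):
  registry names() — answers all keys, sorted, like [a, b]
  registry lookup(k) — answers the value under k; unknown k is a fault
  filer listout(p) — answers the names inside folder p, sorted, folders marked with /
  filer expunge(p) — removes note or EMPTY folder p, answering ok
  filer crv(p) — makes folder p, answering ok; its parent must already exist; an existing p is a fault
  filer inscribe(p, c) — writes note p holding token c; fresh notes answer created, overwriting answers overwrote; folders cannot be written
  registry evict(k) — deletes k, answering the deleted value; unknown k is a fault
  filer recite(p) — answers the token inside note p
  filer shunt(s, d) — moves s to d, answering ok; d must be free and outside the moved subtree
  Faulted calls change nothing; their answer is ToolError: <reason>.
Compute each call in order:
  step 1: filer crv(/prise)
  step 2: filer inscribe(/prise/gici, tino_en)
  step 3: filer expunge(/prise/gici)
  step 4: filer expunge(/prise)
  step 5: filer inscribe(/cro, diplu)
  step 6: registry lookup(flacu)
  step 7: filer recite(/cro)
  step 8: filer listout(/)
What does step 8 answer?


;; 1. filer crv(p='/prise') -> ok
;; 2. filer inscribe(p='/prise/gici', c='tino_en') -> created
;; 3. filer expunge(p='/prise/gici') -> ok
;; 4. filer expunge(p='/prise') -> ok
;; 5. filer inscribe(p='/cro', c='diplu') -> created
;; 6. registry lookup(k='flacu') -> 2068-05-17
;; 7. filer recite(p='/cro') -> diplu
;; 8. filer listout(p='/') -> [cro]

Answer: [cro]


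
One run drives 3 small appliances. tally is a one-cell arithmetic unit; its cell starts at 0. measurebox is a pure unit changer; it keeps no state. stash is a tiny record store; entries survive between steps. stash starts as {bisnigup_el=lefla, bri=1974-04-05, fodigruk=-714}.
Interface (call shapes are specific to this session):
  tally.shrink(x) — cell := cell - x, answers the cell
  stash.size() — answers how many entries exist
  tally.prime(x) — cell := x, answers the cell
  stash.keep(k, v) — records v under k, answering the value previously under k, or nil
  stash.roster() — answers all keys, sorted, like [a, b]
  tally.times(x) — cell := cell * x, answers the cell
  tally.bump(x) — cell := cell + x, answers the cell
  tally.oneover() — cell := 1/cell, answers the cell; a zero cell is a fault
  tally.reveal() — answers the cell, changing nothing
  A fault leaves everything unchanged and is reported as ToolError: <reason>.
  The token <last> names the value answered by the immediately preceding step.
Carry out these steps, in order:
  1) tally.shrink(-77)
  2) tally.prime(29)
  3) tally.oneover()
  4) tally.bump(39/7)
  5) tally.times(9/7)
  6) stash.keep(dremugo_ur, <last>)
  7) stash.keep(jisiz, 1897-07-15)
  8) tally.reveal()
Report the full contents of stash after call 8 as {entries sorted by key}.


Do: shrink[x='-77']
See: 77
Do: prime[x='29']
See: 29
Do: oneover[]
See: 1/29
Do: bump[x='39/7']
See: 1138/203
Do: times[x='9/7']
See: 10242/1421
Do: keep[k='dremugo_ur'; v='<last>']
See: nil
Do: keep[k='jisiz'; v='1897-07-15']
See: nil
Do: reveal[]
See: 10242/1421

Answer: {bisnigup_el=lefla, bri=1974-04-05, dremugo_ur=10242/1421, fodigruk=-714, jisiz=1897-07-15}


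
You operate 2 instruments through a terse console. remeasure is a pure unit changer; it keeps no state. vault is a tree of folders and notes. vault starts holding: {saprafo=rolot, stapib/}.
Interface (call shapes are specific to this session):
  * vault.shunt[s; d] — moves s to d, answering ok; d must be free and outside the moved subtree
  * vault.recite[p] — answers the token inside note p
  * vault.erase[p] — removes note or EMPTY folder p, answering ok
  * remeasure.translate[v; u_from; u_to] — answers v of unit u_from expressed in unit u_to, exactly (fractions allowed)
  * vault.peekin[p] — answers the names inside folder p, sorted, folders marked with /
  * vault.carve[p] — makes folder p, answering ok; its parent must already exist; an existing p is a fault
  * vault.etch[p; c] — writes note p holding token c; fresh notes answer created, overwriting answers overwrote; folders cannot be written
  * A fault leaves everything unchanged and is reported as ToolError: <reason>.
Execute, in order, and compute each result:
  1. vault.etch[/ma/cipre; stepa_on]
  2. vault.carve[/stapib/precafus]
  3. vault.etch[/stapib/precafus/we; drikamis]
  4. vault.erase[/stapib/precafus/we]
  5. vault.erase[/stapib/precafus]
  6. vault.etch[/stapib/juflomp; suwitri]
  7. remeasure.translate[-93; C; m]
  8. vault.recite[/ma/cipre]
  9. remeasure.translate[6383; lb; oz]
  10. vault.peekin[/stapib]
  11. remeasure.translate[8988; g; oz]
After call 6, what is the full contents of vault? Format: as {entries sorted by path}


·→ vault.etch(/ma/cipre, stepa_on)
·← ToolError: no parent
·→ vault.carve(/stapib/precafus)
·← ok
·→ vault.etch(/stapib/precafus/we, drikamis)
·← created
·→ vault.erase(/stapib/precafus/we)
·← ok
·→ vault.erase(/stapib/precafus)
·← ok
·→ vault.etch(/stapib/juflomp, suwitri)
·← created
·→ remeasure.translate(-93, C, m)
·← ToolError: incompatible units
·→ vault.recite(/ma/cipre)
·← ToolError: not found
·→ remeasure.translate(6383, lb, oz)
·← 102128
·→ vault.peekin(/stapib)
·← [juflomp]
·→ remeasure.translate(8988, g, oz)
·← 2054400000/6479891

Answer: {saprafo=rolot, stapib/, stapib/juflomp=suwitri}


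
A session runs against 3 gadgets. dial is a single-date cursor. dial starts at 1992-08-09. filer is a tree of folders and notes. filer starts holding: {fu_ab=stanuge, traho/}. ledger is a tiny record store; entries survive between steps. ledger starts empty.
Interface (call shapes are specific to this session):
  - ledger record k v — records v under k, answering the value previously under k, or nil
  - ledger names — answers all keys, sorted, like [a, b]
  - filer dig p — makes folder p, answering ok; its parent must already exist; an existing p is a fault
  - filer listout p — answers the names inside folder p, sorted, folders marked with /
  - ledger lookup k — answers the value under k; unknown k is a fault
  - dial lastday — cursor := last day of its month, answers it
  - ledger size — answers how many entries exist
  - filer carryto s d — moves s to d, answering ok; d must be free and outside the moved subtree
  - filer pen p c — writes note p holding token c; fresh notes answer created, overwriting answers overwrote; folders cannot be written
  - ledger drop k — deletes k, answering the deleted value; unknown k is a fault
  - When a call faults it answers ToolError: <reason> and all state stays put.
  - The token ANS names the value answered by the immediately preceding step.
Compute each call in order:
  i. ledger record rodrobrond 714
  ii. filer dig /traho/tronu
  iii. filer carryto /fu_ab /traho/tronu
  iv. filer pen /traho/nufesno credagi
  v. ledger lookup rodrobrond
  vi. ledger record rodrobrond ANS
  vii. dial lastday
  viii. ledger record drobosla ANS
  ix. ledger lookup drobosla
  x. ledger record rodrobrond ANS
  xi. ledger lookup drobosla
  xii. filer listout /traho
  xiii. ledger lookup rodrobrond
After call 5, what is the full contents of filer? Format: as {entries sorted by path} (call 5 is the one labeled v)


Answer: {fu_ab=stanuge, traho/, traho/nufesno=credagi, traho/tronu/}

Derivation:
Act: ledger record[k: rodrobrond; v: 714]
Obs: nil
Act: filer dig[p: /traho/tronu]
Obs: ok
Act: filer carryto[s: /fu_ab; d: /traho/tronu]
Obs: ToolError: exists
Act: filer pen[p: /traho/nufesno; c: credagi]
Obs: created
Act: ledger lookup[k: rodrobrond]
Obs: 714
Act: ledger record[k: rodrobrond; v: ANS]
Obs: 714
Act: dial lastday[]
Obs: 1992-08-31
Act: ledger record[k: drobosla; v: ANS]
Obs: nil
Act: ledger lookup[k: drobosla]
Obs: 1992-08-31
Act: ledger record[k: rodrobrond; v: ANS]
Obs: 714
Act: ledger lookup[k: drobosla]
Obs: 1992-08-31
Act: filer listout[p: /traho]
Obs: [nufesno, tronu/]
Act: ledger lookup[k: rodrobrond]
Obs: 1992-08-31


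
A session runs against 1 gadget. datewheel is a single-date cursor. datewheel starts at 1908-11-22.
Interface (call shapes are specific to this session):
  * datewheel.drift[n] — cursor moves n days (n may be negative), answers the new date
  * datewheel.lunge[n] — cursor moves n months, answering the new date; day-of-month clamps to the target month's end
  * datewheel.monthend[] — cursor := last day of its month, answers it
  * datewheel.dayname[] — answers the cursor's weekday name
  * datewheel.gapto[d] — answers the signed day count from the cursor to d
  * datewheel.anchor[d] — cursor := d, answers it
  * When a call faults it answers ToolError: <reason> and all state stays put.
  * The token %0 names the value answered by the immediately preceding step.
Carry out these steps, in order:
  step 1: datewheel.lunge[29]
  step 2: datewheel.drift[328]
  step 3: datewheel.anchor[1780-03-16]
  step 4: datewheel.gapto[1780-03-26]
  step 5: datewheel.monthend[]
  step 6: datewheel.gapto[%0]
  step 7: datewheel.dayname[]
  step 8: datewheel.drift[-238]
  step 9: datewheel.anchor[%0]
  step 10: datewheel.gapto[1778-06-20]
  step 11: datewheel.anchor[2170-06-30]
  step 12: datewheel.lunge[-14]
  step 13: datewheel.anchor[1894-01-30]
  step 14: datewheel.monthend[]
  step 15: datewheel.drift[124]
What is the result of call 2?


Calling datewheel.lunge with n: 29, and observe 1911-04-22.
Now I run datewheel.drift with n: 328, giving 1912-03-15.
Using datewheel.anchor with d: 1780-03-16, which returns 1780-03-16.
I invoke datewheel.gapto with d: 1780-03-26, yielding 10.
Invoking datewheel.monthend, which returns 1780-03-31.
I try datewheel.gapto with d: %0, → 0.
Calling datewheel.dayname(): Friday.
Now I run datewheel.drift with n: -238, — result: 1779-08-06.
Calling datewheel.anchor with d: %0, → 1779-08-06.
Invoking datewheel.gapto with d: 1778-06-20, → -412.
I run datewheel.anchor with d: 2170-06-30, → 2170-06-30.
I call datewheel.lunge with n: -14, and observe 2169-04-30.
Then datewheel.anchor with d: 1894-01-30, and observe 1894-01-30.
I invoke datewheel.monthend(), and get 1894-01-31.
I call datewheel.drift with n: 124, giving 1894-06-04.

Answer: 1912-03-15


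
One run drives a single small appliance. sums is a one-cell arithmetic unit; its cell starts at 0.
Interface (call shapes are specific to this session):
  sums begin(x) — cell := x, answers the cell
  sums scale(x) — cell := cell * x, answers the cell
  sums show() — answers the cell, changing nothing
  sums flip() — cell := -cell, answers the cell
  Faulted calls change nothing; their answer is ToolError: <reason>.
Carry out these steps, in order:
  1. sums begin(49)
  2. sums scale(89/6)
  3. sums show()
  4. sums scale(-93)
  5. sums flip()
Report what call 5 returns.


Using sums begin passing 49, — result: 49.
Invoking sums scale passing 89/6, and observe 4361/6.
Invoking sums show(), yielding 4361/6.
I call sums scale passing -93, which returns -135191/2.
I use sums flip, — result: 135191/2.

Answer: 135191/2


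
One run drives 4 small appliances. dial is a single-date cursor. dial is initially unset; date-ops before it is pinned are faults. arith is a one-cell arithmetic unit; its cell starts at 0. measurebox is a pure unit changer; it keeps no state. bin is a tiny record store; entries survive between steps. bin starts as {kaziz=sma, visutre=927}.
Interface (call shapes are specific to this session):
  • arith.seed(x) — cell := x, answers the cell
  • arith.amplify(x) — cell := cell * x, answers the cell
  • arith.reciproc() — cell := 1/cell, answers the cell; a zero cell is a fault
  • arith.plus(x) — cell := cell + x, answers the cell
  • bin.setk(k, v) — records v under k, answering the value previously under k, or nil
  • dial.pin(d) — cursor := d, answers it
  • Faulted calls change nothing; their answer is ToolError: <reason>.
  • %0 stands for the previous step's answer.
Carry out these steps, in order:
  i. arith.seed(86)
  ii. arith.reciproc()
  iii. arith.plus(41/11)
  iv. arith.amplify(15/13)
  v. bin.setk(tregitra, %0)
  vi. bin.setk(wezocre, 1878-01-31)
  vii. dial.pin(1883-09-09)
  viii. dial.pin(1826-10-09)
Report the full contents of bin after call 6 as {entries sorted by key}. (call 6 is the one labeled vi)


Answer: {kaziz=sma, tregitra=53055/12298, visutre=927, wezocre=1878-01-31}

Derivation:
→ arith.seed(x: 86)
← 86
→ arith.reciproc()
← 1/86
→ arith.plus(x: 41/11)
← 3537/946
→ arith.amplify(x: 15/13)
← 53055/12298
→ bin.setk(k: tregitra, v: %0)
← nil
→ bin.setk(k: wezocre, v: 1878-01-31)
← nil
→ dial.pin(d: 1883-09-09)
← 1883-09-09
→ dial.pin(d: 1826-10-09)
← 1826-10-09


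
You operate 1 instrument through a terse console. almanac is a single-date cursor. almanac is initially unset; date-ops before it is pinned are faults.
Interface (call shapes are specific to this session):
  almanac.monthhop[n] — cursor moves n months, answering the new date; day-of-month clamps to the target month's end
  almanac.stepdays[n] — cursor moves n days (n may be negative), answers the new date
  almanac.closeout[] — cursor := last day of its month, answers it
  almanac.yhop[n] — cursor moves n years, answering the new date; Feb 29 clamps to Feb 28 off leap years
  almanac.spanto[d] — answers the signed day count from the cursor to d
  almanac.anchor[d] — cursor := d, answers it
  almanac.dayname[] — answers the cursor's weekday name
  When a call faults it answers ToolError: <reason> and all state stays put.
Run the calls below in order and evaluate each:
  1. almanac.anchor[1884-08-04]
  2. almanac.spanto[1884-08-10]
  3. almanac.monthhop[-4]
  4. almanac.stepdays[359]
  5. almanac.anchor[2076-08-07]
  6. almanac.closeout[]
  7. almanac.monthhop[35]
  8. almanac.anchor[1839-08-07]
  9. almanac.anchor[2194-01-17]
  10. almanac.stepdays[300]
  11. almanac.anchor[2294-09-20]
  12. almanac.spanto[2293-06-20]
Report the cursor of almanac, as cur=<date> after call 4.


Answer: cur=1885-03-29

Derivation:
> anchor 1884-08-04
[out] 1884-08-04
> spanto 1884-08-10
[out] 6
> monthhop -4
[out] 1884-04-04
> stepdays 359
[out] 1885-03-29
> anchor 2076-08-07
[out] 2076-08-07
> closeout
[out] 2076-08-31
> monthhop 35
[out] 2079-07-31
> anchor 1839-08-07
[out] 1839-08-07
> anchor 2194-01-17
[out] 2194-01-17
> stepdays 300
[out] 2194-11-13
> anchor 2294-09-20
[out] 2294-09-20
> spanto 2293-06-20
[out] -457


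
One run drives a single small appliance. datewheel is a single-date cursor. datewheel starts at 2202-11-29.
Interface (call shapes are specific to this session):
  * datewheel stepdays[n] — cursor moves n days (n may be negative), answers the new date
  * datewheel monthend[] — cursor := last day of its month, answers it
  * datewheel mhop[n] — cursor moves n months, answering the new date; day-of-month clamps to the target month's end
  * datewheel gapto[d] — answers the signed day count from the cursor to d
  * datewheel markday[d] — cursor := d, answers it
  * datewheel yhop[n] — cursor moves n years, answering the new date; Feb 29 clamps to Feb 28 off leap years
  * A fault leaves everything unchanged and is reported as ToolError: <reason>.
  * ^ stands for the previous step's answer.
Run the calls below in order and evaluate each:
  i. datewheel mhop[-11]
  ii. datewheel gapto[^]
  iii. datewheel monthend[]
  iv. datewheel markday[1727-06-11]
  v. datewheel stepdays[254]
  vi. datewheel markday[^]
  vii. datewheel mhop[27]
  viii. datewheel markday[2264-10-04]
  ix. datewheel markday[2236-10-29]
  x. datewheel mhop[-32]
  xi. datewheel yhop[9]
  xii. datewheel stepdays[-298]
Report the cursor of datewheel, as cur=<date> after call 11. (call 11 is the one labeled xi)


Step: datewheel mhop[n='-11']
Result: 2201-12-29
Step: datewheel gapto[d='^']
Result: 0
Step: datewheel monthend[]
Result: 2201-12-31
Step: datewheel markday[d='1727-06-11']
Result: 1727-06-11
Step: datewheel stepdays[n='254']
Result: 1728-02-20
Step: datewheel markday[d='^']
Result: 1728-02-20
Step: datewheel mhop[n='27']
Result: 1730-05-20
Step: datewheel markday[d='2264-10-04']
Result: 2264-10-04
Step: datewheel markday[d='2236-10-29']
Result: 2236-10-29
Step: datewheel mhop[n='-32']
Result: 2234-02-28
Step: datewheel yhop[n='9']
Result: 2243-02-28
Step: datewheel stepdays[n='-298']
Result: 2242-05-06

Answer: cur=2243-02-28


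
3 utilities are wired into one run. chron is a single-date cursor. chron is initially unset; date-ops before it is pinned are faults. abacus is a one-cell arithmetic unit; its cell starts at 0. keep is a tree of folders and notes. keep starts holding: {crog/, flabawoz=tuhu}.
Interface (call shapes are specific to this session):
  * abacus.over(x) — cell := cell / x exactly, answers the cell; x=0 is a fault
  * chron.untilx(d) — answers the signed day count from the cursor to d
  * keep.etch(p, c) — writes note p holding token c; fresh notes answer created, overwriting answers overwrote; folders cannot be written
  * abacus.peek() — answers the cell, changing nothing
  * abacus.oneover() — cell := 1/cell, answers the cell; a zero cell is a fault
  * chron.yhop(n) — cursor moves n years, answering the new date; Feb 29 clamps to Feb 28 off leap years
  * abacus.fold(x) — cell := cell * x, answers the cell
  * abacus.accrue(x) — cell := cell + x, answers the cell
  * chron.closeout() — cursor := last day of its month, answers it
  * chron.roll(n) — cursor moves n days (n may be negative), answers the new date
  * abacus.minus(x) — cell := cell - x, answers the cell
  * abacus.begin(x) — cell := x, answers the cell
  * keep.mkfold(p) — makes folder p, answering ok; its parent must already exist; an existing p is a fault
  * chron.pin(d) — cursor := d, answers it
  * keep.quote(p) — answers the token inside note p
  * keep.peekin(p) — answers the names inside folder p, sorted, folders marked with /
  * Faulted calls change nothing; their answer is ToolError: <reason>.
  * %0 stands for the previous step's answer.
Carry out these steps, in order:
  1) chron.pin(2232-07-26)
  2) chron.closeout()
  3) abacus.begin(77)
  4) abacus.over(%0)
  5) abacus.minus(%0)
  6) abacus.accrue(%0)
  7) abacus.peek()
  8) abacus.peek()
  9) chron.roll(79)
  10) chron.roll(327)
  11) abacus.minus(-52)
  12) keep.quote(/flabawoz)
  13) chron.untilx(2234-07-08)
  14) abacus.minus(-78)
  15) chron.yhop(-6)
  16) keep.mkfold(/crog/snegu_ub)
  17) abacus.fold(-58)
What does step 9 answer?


·→ pin(d=2232-07-26)
·← 2232-07-26
·→ closeout()
·← 2232-07-31
·→ begin(x=77)
·← 77
·→ over(x=%0)
·← 1
·→ minus(x=%0)
·← 0
·→ accrue(x=%0)
·← 0
·→ peek()
·← 0
·→ peek()
·← 0
·→ roll(n=79)
·← 2232-10-18
·→ roll(n=327)
·← 2233-09-10
·→ minus(x=-52)
·← 52
·→ quote(p=/flabawoz)
·← tuhu
·→ untilx(d=2234-07-08)
·← 301
·→ minus(x=-78)
·← 130
·→ yhop(n=-6)
·← 2227-09-10
·→ mkfold(p=/crog/snegu_ub)
·← ok
·→ fold(x=-58)
·← -7540

Answer: 2232-10-18


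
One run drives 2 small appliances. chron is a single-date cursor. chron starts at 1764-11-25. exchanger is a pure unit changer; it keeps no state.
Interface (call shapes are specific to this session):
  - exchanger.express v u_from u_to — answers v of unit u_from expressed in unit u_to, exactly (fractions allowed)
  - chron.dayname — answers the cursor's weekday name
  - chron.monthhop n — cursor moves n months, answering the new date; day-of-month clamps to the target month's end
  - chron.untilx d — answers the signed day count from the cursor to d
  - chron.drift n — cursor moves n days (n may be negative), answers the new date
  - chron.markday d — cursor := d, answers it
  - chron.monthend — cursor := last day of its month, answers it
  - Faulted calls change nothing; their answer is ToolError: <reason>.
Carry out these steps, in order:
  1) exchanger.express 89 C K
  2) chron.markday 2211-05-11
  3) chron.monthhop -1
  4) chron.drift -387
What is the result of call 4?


Answer: 2210-03-20

Derivation:
-> express(v→89, u_from→C, u_to→K)
<- 7243/20
-> markday(d→2211-05-11)
<- 2211-05-11
-> monthhop(n→-1)
<- 2211-04-11
-> drift(n→-387)
<- 2210-03-20
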